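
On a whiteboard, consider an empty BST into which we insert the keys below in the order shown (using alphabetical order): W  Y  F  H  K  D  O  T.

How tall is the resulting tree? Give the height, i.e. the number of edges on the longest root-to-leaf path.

5

Resulting structure (node: left, right):
  W: L=F, R=Y
  Y: L=–, R=–
  F: L=D, R=H
  H: L=–, R=K
  K: L=–, R=O
  D: L=–, R=–
  O: L=–, R=T
  T: L=–, R=–

The deepest node is T at depth 5.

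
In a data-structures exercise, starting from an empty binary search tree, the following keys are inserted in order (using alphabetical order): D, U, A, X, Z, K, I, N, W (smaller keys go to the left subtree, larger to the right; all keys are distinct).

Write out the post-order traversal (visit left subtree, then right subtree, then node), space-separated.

A I N K W Z X U D

D: root
U: right child of D (depth 1)
A: left child of D (depth 1)
X: right child of U (depth 2)
Z: right child of X (depth 3)
K: left child of U (depth 2)
I: left child of K (depth 3)
N: right child of K (depth 3)
W: left child of X (depth 3)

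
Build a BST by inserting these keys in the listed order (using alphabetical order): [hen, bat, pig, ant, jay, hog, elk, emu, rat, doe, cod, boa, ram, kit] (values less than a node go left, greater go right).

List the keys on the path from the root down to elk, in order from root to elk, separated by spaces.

Insert hen: tree is empty, so hen becomes the root.
Insert bat: bat < hen → go left. Place as left child of hen.
Insert pig: pig > hen → go right. Place as right child of hen.
Insert ant: ant < hen → go left; ant < bat → go left. Place as left child of bat.
Insert jay: jay > hen → go right; jay < pig → go left. Place as left child of pig.
Insert hog: hog > hen → go right; hog < pig → go left; hog < jay → go left. Place as left child of jay.
Insert elk: elk < hen → go left; elk > bat → go right. Place as right child of bat.
Insert emu: emu < hen → go left; emu > bat → go right; emu > elk → go right. Place as right child of elk.
Insert rat: rat > hen → go right; rat > pig → go right. Place as right child of pig.
Insert doe: doe < hen → go left; doe > bat → go right; doe < elk → go left. Place as left child of elk.
Insert cod: cod < hen → go left; cod > bat → go right; cod < elk → go left; cod < doe → go left. Place as left child of doe.
Insert boa: boa < hen → go left; boa > bat → go right; boa < elk → go left; boa < doe → go left; boa < cod → go left. Place as left child of cod.
Insert ram: ram > hen → go right; ram > pig → go right; ram < rat → go left. Place as left child of rat.
Insert kit: kit > hen → go right; kit < pig → go left; kit > jay → go right. Place as right child of jay.

hen bat elk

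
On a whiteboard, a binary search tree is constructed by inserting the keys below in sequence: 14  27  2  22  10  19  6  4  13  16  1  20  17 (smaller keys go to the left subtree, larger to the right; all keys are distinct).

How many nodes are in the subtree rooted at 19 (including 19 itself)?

Insert 14: tree is empty, so 14 becomes the root.
Insert 27: 27 > 14 → go right. Place as right child of 14.
Insert 2: 2 < 14 → go left. Place as left child of 14.
Insert 22: 22 > 14 → go right; 22 < 27 → go left. Place as left child of 27.
Insert 10: 10 < 14 → go left; 10 > 2 → go right. Place as right child of 2.
Insert 19: 19 > 14 → go right; 19 < 27 → go left; 19 < 22 → go left. Place as left child of 22.
Insert 6: 6 < 14 → go left; 6 > 2 → go right; 6 < 10 → go left. Place as left child of 10.
Insert 4: 4 < 14 → go left; 4 > 2 → go right; 4 < 10 → go left; 4 < 6 → go left. Place as left child of 6.
Insert 13: 13 < 14 → go left; 13 > 2 → go right; 13 > 10 → go right. Place as right child of 10.
Insert 16: 16 > 14 → go right; 16 < 27 → go left; 16 < 22 → go left; 16 < 19 → go left. Place as left child of 19.
Insert 1: 1 < 14 → go left; 1 < 2 → go left. Place as left child of 2.
Insert 20: 20 > 14 → go right; 20 < 27 → go left; 20 < 22 → go left; 20 > 19 → go right. Place as right child of 19.
Insert 17: 17 > 14 → go right; 17 < 27 → go left; 17 < 22 → go left; 17 < 19 → go left; 17 > 16 → go right. Place as right child of 16.

Subtree rooted at 19 contains: 19, 16, 17, 20 — 4 nodes.

4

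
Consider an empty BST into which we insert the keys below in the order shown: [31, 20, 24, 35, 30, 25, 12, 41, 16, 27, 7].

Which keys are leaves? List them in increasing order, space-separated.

31: root
20: left child of 31 (depth 1)
24: right child of 20 (depth 2)
35: right child of 31 (depth 1)
30: right child of 24 (depth 3)
25: left child of 30 (depth 4)
12: left child of 20 (depth 2)
41: right child of 35 (depth 2)
16: right child of 12 (depth 3)
27: right child of 25 (depth 5)
7: left child of 12 (depth 3)

7 16 27 41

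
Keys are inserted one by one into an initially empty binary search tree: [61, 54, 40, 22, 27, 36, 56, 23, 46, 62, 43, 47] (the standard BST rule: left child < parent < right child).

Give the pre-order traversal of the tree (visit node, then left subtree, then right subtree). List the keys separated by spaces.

61: root
54: left child of 61 (depth 1)
40: left child of 54 (depth 2)
22: left child of 40 (depth 3)
27: right child of 22 (depth 4)
36: right child of 27 (depth 5)
56: right child of 54 (depth 2)
23: left child of 27 (depth 5)
46: right child of 40 (depth 3)
62: right child of 61 (depth 1)
43: left child of 46 (depth 4)
47: right child of 46 (depth 4)

61 54 40 22 27 23 36 46 43 47 56 62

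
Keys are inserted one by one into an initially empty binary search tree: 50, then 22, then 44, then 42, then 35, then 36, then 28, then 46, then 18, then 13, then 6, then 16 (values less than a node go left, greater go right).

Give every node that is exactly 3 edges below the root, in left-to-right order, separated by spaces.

Insert 50: tree is empty, so 50 becomes the root.
Insert 22: 22 < 50 → go left. Place as left child of 50.
Insert 44: 44 < 50 → go left; 44 > 22 → go right. Place as right child of 22.
Insert 42: 42 < 50 → go left; 42 > 22 → go right; 42 < 44 → go left. Place as left child of 44.
Insert 35: 35 < 50 → go left; 35 > 22 → go right; 35 < 44 → go left; 35 < 42 → go left. Place as left child of 42.
Insert 36: 36 < 50 → go left; 36 > 22 → go right; 36 < 44 → go left; 36 < 42 → go left; 36 > 35 → go right. Place as right child of 35.
Insert 28: 28 < 50 → go left; 28 > 22 → go right; 28 < 44 → go left; 28 < 42 → go left; 28 < 35 → go left. Place as left child of 35.
Insert 46: 46 < 50 → go left; 46 > 22 → go right; 46 > 44 → go right. Place as right child of 44.
Insert 18: 18 < 50 → go left; 18 < 22 → go left. Place as left child of 22.
Insert 13: 13 < 50 → go left; 13 < 22 → go left; 13 < 18 → go left. Place as left child of 18.
Insert 6: 6 < 50 → go left; 6 < 22 → go left; 6 < 18 → go left; 6 < 13 → go left. Place as left child of 13.
Insert 16: 16 < 50 → go left; 16 < 22 → go left; 16 < 18 → go left; 16 > 13 → go right. Place as right child of 13.

13 42 46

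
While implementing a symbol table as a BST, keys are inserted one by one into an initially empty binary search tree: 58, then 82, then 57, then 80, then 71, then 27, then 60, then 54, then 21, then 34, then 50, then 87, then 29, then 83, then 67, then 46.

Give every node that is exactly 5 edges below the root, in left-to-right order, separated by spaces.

58: root
82: right child of 58 (depth 1)
57: left child of 58 (depth 1)
80: left child of 82 (depth 2)
71: left child of 80 (depth 3)
27: left child of 57 (depth 2)
60: left child of 71 (depth 4)
54: right child of 27 (depth 3)
21: left child of 27 (depth 3)
34: left child of 54 (depth 4)
50: right child of 34 (depth 5)
87: right child of 82 (depth 2)
29: left child of 34 (depth 5)
83: left child of 87 (depth 3)
67: right child of 60 (depth 5)
46: left child of 50 (depth 6)

29 50 67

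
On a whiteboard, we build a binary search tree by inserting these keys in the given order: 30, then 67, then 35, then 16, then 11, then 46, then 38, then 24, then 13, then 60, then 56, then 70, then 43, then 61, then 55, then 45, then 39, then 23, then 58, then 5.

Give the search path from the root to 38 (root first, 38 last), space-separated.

30: root
67: right child of 30 (depth 1)
35: left child of 67 (depth 2)
16: left child of 30 (depth 1)
11: left child of 16 (depth 2)
46: right child of 35 (depth 3)
38: left child of 46 (depth 4)
24: right child of 16 (depth 2)
13: right child of 11 (depth 3)
60: right child of 46 (depth 4)
56: left child of 60 (depth 5)
70: right child of 67 (depth 2)
43: right child of 38 (depth 5)
61: right child of 60 (depth 5)
55: left child of 56 (depth 6)
45: right child of 43 (depth 6)
39: left child of 43 (depth 6)
23: left child of 24 (depth 3)
58: right child of 56 (depth 6)
5: left child of 11 (depth 3)

30 67 35 46 38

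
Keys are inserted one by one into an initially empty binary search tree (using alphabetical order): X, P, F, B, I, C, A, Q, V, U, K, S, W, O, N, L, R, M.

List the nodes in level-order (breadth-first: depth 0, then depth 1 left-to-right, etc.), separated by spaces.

X P F Q B I V A C K U W O S N R L M

X: root
P: left child of X (depth 1)
F: left child of P (depth 2)
B: left child of F (depth 3)
I: right child of F (depth 3)
C: right child of B (depth 4)
A: left child of B (depth 4)
Q: right child of P (depth 2)
V: right child of Q (depth 3)
U: left child of V (depth 4)
K: right child of I (depth 4)
S: left child of U (depth 5)
W: right child of V (depth 4)
O: right child of K (depth 5)
N: left child of O (depth 6)
L: left child of N (depth 7)
R: left child of S (depth 6)
M: right child of L (depth 8)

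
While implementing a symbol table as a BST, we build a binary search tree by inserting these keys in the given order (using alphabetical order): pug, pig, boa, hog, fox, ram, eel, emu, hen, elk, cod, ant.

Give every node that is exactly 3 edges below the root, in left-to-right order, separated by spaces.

Resulting structure (node: left, right):
  pug: L=pig, R=ram
  pig: L=boa, R=–
  boa: L=ant, R=hog
  hog: L=fox, R=–
  fox: L=eel, R=hen
  ram: L=–, R=–
  eel: L=cod, R=emu
  emu: L=elk, R=–
  hen: L=–, R=–
  elk: L=–, R=–
  cod: L=–, R=–
  ant: L=–, R=–

ant hog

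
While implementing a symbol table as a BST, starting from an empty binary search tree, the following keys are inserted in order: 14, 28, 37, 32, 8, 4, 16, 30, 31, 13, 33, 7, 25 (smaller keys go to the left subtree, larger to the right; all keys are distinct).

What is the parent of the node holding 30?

14: root
28: right child of 14 (depth 1)
37: right child of 28 (depth 2)
32: left child of 37 (depth 3)
8: left child of 14 (depth 1)
4: left child of 8 (depth 2)
16: left child of 28 (depth 2)
30: left child of 32 (depth 4)
31: right child of 30 (depth 5)
13: right child of 8 (depth 2)
33: right child of 32 (depth 4)
7: right child of 4 (depth 3)
25: right child of 16 (depth 3)

32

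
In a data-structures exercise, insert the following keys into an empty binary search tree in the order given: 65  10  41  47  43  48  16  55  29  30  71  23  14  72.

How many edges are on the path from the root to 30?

65: root
10: left child of 65 (depth 1)
41: right child of 10 (depth 2)
47: right child of 41 (depth 3)
43: left child of 47 (depth 4)
48: right child of 47 (depth 4)
16: left child of 41 (depth 3)
55: right child of 48 (depth 5)
29: right child of 16 (depth 4)
30: right child of 29 (depth 5)
71: right child of 65 (depth 1)
23: left child of 29 (depth 5)
14: left child of 16 (depth 4)
72: right child of 71 (depth 2)

Path to 30: 65 → 10 → 41 → 16 → 29 → 30, which is 5 edges.

5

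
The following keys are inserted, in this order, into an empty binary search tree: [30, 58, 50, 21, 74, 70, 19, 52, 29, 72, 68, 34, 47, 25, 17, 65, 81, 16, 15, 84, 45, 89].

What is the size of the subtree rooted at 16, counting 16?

2

Insert 30: tree is empty, so 30 becomes the root.
Insert 58: 58 > 30 → go right. Place as right child of 30.
Insert 50: 50 > 30 → go right; 50 < 58 → go left. Place as left child of 58.
Insert 21: 21 < 30 → go left. Place as left child of 30.
Insert 74: 74 > 30 → go right; 74 > 58 → go right. Place as right child of 58.
Insert 70: 70 > 30 → go right; 70 > 58 → go right; 70 < 74 → go left. Place as left child of 74.
Insert 19: 19 < 30 → go left; 19 < 21 → go left. Place as left child of 21.
Insert 52: 52 > 30 → go right; 52 < 58 → go left; 52 > 50 → go right. Place as right child of 50.
Insert 29: 29 < 30 → go left; 29 > 21 → go right. Place as right child of 21.
Insert 72: 72 > 30 → go right; 72 > 58 → go right; 72 < 74 → go left; 72 > 70 → go right. Place as right child of 70.
Insert 68: 68 > 30 → go right; 68 > 58 → go right; 68 < 74 → go left; 68 < 70 → go left. Place as left child of 70.
Insert 34: 34 > 30 → go right; 34 < 58 → go left; 34 < 50 → go left. Place as left child of 50.
Insert 47: 47 > 30 → go right; 47 < 58 → go left; 47 < 50 → go left; 47 > 34 → go right. Place as right child of 34.
Insert 25: 25 < 30 → go left; 25 > 21 → go right; 25 < 29 → go left. Place as left child of 29.
Insert 17: 17 < 30 → go left; 17 < 21 → go left; 17 < 19 → go left. Place as left child of 19.
Insert 65: 65 > 30 → go right; 65 > 58 → go right; 65 < 74 → go left; 65 < 70 → go left; 65 < 68 → go left. Place as left child of 68.
Insert 81: 81 > 30 → go right; 81 > 58 → go right; 81 > 74 → go right. Place as right child of 74.
Insert 16: 16 < 30 → go left; 16 < 21 → go left; 16 < 19 → go left; 16 < 17 → go left. Place as left child of 17.
Insert 15: 15 < 30 → go left; 15 < 21 → go left; 15 < 19 → go left; 15 < 17 → go left; 15 < 16 → go left. Place as left child of 16.
Insert 84: 84 > 30 → go right; 84 > 58 → go right; 84 > 74 → go right; 84 > 81 → go right. Place as right child of 81.
Insert 45: 45 > 30 → go right; 45 < 58 → go left; 45 < 50 → go left; 45 > 34 → go right; 45 < 47 → go left. Place as left child of 47.
Insert 89: 89 > 30 → go right; 89 > 58 → go right; 89 > 74 → go right; 89 > 81 → go right; 89 > 84 → go right. Place as right child of 84.

Subtree rooted at 16 contains: 16, 15 — 2 nodes.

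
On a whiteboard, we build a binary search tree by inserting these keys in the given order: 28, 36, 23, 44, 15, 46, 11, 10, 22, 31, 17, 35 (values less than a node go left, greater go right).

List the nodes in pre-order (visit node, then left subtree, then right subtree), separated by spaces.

Insert 28: tree is empty, so 28 becomes the root.
Insert 36: 36 > 28 → go right. Place as right child of 28.
Insert 23: 23 < 28 → go left. Place as left child of 28.
Insert 44: 44 > 28 → go right; 44 > 36 → go right. Place as right child of 36.
Insert 15: 15 < 28 → go left; 15 < 23 → go left. Place as left child of 23.
Insert 46: 46 > 28 → go right; 46 > 36 → go right; 46 > 44 → go right. Place as right child of 44.
Insert 11: 11 < 28 → go left; 11 < 23 → go left; 11 < 15 → go left. Place as left child of 15.
Insert 10: 10 < 28 → go left; 10 < 23 → go left; 10 < 15 → go left; 10 < 11 → go left. Place as left child of 11.
Insert 22: 22 < 28 → go left; 22 < 23 → go left; 22 > 15 → go right. Place as right child of 15.
Insert 31: 31 > 28 → go right; 31 < 36 → go left. Place as left child of 36.
Insert 17: 17 < 28 → go left; 17 < 23 → go left; 17 > 15 → go right; 17 < 22 → go left. Place as left child of 22.
Insert 35: 35 > 28 → go right; 35 < 36 → go left; 35 > 31 → go right. Place as right child of 31.

28 23 15 11 10 22 17 36 31 35 44 46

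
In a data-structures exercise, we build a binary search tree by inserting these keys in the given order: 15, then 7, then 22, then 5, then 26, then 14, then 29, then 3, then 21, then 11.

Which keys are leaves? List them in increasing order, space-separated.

3 11 21 29

Resulting structure (node: left, right):
  15: L=7, R=22
  7: L=5, R=14
  22: L=21, R=26
  5: L=3, R=–
  26: L=–, R=29
  14: L=11, R=–
  29: L=–, R=–
  3: L=–, R=–
  21: L=–, R=–
  11: L=–, R=–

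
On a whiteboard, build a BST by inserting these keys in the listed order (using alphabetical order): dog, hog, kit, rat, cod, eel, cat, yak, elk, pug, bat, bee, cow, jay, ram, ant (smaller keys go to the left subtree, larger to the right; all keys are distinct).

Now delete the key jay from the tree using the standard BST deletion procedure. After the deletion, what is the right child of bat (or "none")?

bee

Insert dog: tree is empty, so dog becomes the root.
Insert hog: hog > dog → go right. Place as right child of dog.
Insert kit: kit > dog → go right; kit > hog → go right. Place as right child of hog.
Insert rat: rat > dog → go right; rat > hog → go right; rat > kit → go right. Place as right child of kit.
Insert cod: cod < dog → go left. Place as left child of dog.
Insert eel: eel > dog → go right; eel < hog → go left. Place as left child of hog.
Insert cat: cat < dog → go left; cat < cod → go left. Place as left child of cod.
Insert yak: yak > dog → go right; yak > hog → go right; yak > kit → go right; yak > rat → go right. Place as right child of rat.
Insert elk: elk > dog → go right; elk < hog → go left; elk > eel → go right. Place as right child of eel.
Insert pug: pug > dog → go right; pug > hog → go right; pug > kit → go right; pug < rat → go left. Place as left child of rat.
Insert bat: bat < dog → go left; bat < cod → go left; bat < cat → go left. Place as left child of cat.
Insert bee: bee < dog → go left; bee < cod → go left; bee < cat → go left; bee > bat → go right. Place as right child of bat.
Insert cow: cow < dog → go left; cow > cod → go right. Place as right child of cod.
Insert jay: jay > dog → go right; jay > hog → go right; jay < kit → go left. Place as left child of kit.
Insert ram: ram > dog → go right; ram > hog → go right; ram > kit → go right; ram < rat → go left; ram > pug → go right. Place as right child of pug.
Insert ant: ant < dog → go left; ant < cod → go left; ant < cat → go left; ant < bat → go left. Place as left child of bat.

Delete jay (at most one child — splice it out).
After deletion, bat's right child: bee.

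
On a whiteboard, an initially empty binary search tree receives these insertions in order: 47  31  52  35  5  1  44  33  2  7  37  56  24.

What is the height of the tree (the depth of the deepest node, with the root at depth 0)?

4

Insert 47: tree is empty, so 47 becomes the root.
Insert 31: 31 < 47 → go left. Place as left child of 47.
Insert 52: 52 > 47 → go right. Place as right child of 47.
Insert 35: 35 < 47 → go left; 35 > 31 → go right. Place as right child of 31.
Insert 5: 5 < 47 → go left; 5 < 31 → go left. Place as left child of 31.
Insert 1: 1 < 47 → go left; 1 < 31 → go left; 1 < 5 → go left. Place as left child of 5.
Insert 44: 44 < 47 → go left; 44 > 31 → go right; 44 > 35 → go right. Place as right child of 35.
Insert 33: 33 < 47 → go left; 33 > 31 → go right; 33 < 35 → go left. Place as left child of 35.
Insert 2: 2 < 47 → go left; 2 < 31 → go left; 2 < 5 → go left; 2 > 1 → go right. Place as right child of 1.
Insert 7: 7 < 47 → go left; 7 < 31 → go left; 7 > 5 → go right. Place as right child of 5.
Insert 37: 37 < 47 → go left; 37 > 31 → go right; 37 > 35 → go right; 37 < 44 → go left. Place as left child of 44.
Insert 56: 56 > 47 → go right; 56 > 52 → go right. Place as right child of 52.
Insert 24: 24 < 47 → go left; 24 < 31 → go left; 24 > 5 → go right; 24 > 7 → go right. Place as right child of 7.

The deepest node is 2 at depth 4.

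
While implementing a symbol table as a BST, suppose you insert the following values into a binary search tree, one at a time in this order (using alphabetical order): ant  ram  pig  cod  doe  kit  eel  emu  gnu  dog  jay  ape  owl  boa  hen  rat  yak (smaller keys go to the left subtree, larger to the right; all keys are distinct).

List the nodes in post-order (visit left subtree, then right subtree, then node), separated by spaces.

boa ape dog hen jay gnu emu eel owl kit doe cod pig yak rat ram ant

Resulting structure (node: left, right):
  ant: L=–, R=ram
  ram: L=pig, R=rat
  pig: L=cod, R=–
  cod: L=ape, R=doe
  doe: L=–, R=kit
  kit: L=eel, R=owl
  eel: L=dog, R=emu
  emu: L=–, R=gnu
  gnu: L=–, R=jay
  dog: L=–, R=–
  jay: L=hen, R=–
  ape: L=–, R=boa
  owl: L=–, R=–
  boa: L=–, R=–
  hen: L=–, R=–
  rat: L=–, R=yak
  yak: L=–, R=–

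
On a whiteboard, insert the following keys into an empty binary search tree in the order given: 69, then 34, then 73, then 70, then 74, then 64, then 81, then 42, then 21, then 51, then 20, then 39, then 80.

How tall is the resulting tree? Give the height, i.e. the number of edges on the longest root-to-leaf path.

69: root
34: left child of 69 (depth 1)
73: right child of 69 (depth 1)
70: left child of 73 (depth 2)
74: right child of 73 (depth 2)
64: right child of 34 (depth 2)
81: right child of 74 (depth 3)
42: left child of 64 (depth 3)
21: left child of 34 (depth 2)
51: right child of 42 (depth 4)
20: left child of 21 (depth 3)
39: left child of 42 (depth 4)
80: left child of 81 (depth 4)

The deepest node is 51 at depth 4.

4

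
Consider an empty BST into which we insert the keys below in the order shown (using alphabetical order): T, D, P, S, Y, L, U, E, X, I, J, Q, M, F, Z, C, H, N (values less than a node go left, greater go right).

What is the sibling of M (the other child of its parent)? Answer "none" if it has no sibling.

E

Insert T: tree is empty, so T becomes the root.
Insert D: D < T → go left. Place as left child of T.
Insert P: P < T → go left; P > D → go right. Place as right child of D.
Insert S: S < T → go left; S > D → go right; S > P → go right. Place as right child of P.
Insert Y: Y > T → go right. Place as right child of T.
Insert L: L < T → go left; L > D → go right; L < P → go left. Place as left child of P.
Insert U: U > T → go right; U < Y → go left. Place as left child of Y.
Insert E: E < T → go left; E > D → go right; E < P → go left; E < L → go left. Place as left child of L.
Insert X: X > T → go right; X < Y → go left; X > U → go right. Place as right child of U.
Insert I: I < T → go left; I > D → go right; I < P → go left; I < L → go left; I > E → go right. Place as right child of E.
Insert J: J < T → go left; J > D → go right; J < P → go left; J < L → go left; J > E → go right; J > I → go right. Place as right child of I.
Insert Q: Q < T → go left; Q > D → go right; Q > P → go right; Q < S → go left. Place as left child of S.
Insert M: M < T → go left; M > D → go right; M < P → go left; M > L → go right. Place as right child of L.
Insert F: F < T → go left; F > D → go right; F < P → go left; F < L → go left; F > E → go right; F < I → go left. Place as left child of I.
Insert Z: Z > T → go right; Z > Y → go right. Place as right child of Y.
Insert C: C < T → go left; C < D → go left. Place as left child of D.
Insert H: H < T → go left; H > D → go right; H < P → go left; H < L → go left; H > E → go right; H < I → go left; H > F → go right. Place as right child of F.
Insert N: N < T → go left; N > D → go right; N < P → go left; N > L → go right; N > M → go right. Place as right child of M.

M's parent is L; the other child of L is E.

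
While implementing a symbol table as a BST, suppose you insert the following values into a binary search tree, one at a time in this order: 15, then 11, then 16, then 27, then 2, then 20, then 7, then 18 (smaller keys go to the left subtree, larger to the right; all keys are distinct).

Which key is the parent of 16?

15

15: root
11: left child of 15 (depth 1)
16: right child of 15 (depth 1)
27: right child of 16 (depth 2)
2: left child of 11 (depth 2)
20: left child of 27 (depth 3)
7: right child of 2 (depth 3)
18: left child of 20 (depth 4)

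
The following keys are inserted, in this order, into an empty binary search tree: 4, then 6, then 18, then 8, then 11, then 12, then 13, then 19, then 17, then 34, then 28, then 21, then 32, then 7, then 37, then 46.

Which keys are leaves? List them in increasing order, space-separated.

7 17 21 32 46

Insert 4: tree is empty, so 4 becomes the root.
Insert 6: 6 > 4 → go right. Place as right child of 4.
Insert 18: 18 > 4 → go right; 18 > 6 → go right. Place as right child of 6.
Insert 8: 8 > 4 → go right; 8 > 6 → go right; 8 < 18 → go left. Place as left child of 18.
Insert 11: 11 > 4 → go right; 11 > 6 → go right; 11 < 18 → go left; 11 > 8 → go right. Place as right child of 8.
Insert 12: 12 > 4 → go right; 12 > 6 → go right; 12 < 18 → go left; 12 > 8 → go right; 12 > 11 → go right. Place as right child of 11.
Insert 13: 13 > 4 → go right; 13 > 6 → go right; 13 < 18 → go left; 13 > 8 → go right; 13 > 11 → go right; 13 > 12 → go right. Place as right child of 12.
Insert 19: 19 > 4 → go right; 19 > 6 → go right; 19 > 18 → go right. Place as right child of 18.
Insert 17: 17 > 4 → go right; 17 > 6 → go right; 17 < 18 → go left; 17 > 8 → go right; 17 > 11 → go right; 17 > 12 → go right; 17 > 13 → go right. Place as right child of 13.
Insert 34: 34 > 4 → go right; 34 > 6 → go right; 34 > 18 → go right; 34 > 19 → go right. Place as right child of 19.
Insert 28: 28 > 4 → go right; 28 > 6 → go right; 28 > 18 → go right; 28 > 19 → go right; 28 < 34 → go left. Place as left child of 34.
Insert 21: 21 > 4 → go right; 21 > 6 → go right; 21 > 18 → go right; 21 > 19 → go right; 21 < 34 → go left; 21 < 28 → go left. Place as left child of 28.
Insert 32: 32 > 4 → go right; 32 > 6 → go right; 32 > 18 → go right; 32 > 19 → go right; 32 < 34 → go left; 32 > 28 → go right. Place as right child of 28.
Insert 7: 7 > 4 → go right; 7 > 6 → go right; 7 < 18 → go left; 7 < 8 → go left. Place as left child of 8.
Insert 37: 37 > 4 → go right; 37 > 6 → go right; 37 > 18 → go right; 37 > 19 → go right; 37 > 34 → go right. Place as right child of 34.
Insert 46: 46 > 4 → go right; 46 > 6 → go right; 46 > 18 → go right; 46 > 19 → go right; 46 > 34 → go right; 46 > 37 → go right. Place as right child of 37.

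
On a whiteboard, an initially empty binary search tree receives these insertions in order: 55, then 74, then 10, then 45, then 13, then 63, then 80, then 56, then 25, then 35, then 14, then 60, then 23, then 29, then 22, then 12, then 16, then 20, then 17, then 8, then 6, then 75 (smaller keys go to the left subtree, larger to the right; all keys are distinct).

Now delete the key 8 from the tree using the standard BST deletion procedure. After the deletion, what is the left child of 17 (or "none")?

none

Insert 55: tree is empty, so 55 becomes the root.
Insert 74: 74 > 55 → go right. Place as right child of 55.
Insert 10: 10 < 55 → go left. Place as left child of 55.
Insert 45: 45 < 55 → go left; 45 > 10 → go right. Place as right child of 10.
Insert 13: 13 < 55 → go left; 13 > 10 → go right; 13 < 45 → go left. Place as left child of 45.
Insert 63: 63 > 55 → go right; 63 < 74 → go left. Place as left child of 74.
Insert 80: 80 > 55 → go right; 80 > 74 → go right. Place as right child of 74.
Insert 56: 56 > 55 → go right; 56 < 74 → go left; 56 < 63 → go left. Place as left child of 63.
Insert 25: 25 < 55 → go left; 25 > 10 → go right; 25 < 45 → go left; 25 > 13 → go right. Place as right child of 13.
Insert 35: 35 < 55 → go left; 35 > 10 → go right; 35 < 45 → go left; 35 > 13 → go right; 35 > 25 → go right. Place as right child of 25.
Insert 14: 14 < 55 → go left; 14 > 10 → go right; 14 < 45 → go left; 14 > 13 → go right; 14 < 25 → go left. Place as left child of 25.
Insert 60: 60 > 55 → go right; 60 < 74 → go left; 60 < 63 → go left; 60 > 56 → go right. Place as right child of 56.
Insert 23: 23 < 55 → go left; 23 > 10 → go right; 23 < 45 → go left; 23 > 13 → go right; 23 < 25 → go left; 23 > 14 → go right. Place as right child of 14.
Insert 29: 29 < 55 → go left; 29 > 10 → go right; 29 < 45 → go left; 29 > 13 → go right; 29 > 25 → go right; 29 < 35 → go left. Place as left child of 35.
Insert 22: 22 < 55 → go left; 22 > 10 → go right; 22 < 45 → go left; 22 > 13 → go right; 22 < 25 → go left; 22 > 14 → go right; 22 < 23 → go left. Place as left child of 23.
Insert 12: 12 < 55 → go left; 12 > 10 → go right; 12 < 45 → go left; 12 < 13 → go left. Place as left child of 13.
Insert 16: 16 < 55 → go left; 16 > 10 → go right; 16 < 45 → go left; 16 > 13 → go right; 16 < 25 → go left; 16 > 14 → go right; 16 < 23 → go left; 16 < 22 → go left. Place as left child of 22.
Insert 20: 20 < 55 → go left; 20 > 10 → go right; 20 < 45 → go left; 20 > 13 → go right; 20 < 25 → go left; 20 > 14 → go right; 20 < 23 → go left; 20 < 22 → go left; 20 > 16 → go right. Place as right child of 16.
Insert 17: 17 < 55 → go left; 17 > 10 → go right; 17 < 45 → go left; 17 > 13 → go right; 17 < 25 → go left; 17 > 14 → go right; 17 < 23 → go left; 17 < 22 → go left; 17 > 16 → go right; 17 < 20 → go left. Place as left child of 20.
Insert 8: 8 < 55 → go left; 8 < 10 → go left. Place as left child of 10.
Insert 6: 6 < 55 → go left; 6 < 10 → go left; 6 < 8 → go left. Place as left child of 8.
Insert 75: 75 > 55 → go right; 75 > 74 → go right; 75 < 80 → go left. Place as left child of 80.

Delete 8 (at most one child — splice it out).
After deletion, 17's left child: none.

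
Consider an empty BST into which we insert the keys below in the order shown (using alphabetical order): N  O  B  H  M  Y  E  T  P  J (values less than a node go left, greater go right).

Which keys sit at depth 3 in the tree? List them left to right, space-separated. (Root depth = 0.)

E M T

N: root
O: right child of N (depth 1)
B: left child of N (depth 1)
H: right child of B (depth 2)
M: right child of H (depth 3)
Y: right child of O (depth 2)
E: left child of H (depth 3)
T: left child of Y (depth 3)
P: left child of T (depth 4)
J: left child of M (depth 4)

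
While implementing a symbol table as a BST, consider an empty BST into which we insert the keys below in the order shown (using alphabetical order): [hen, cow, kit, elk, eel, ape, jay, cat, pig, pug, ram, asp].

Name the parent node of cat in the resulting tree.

ape

hen: root
cow: left child of hen (depth 1)
kit: right child of hen (depth 1)
elk: right child of cow (depth 2)
eel: left child of elk (depth 3)
ape: left child of cow (depth 2)
jay: left child of kit (depth 2)
cat: right child of ape (depth 3)
pig: right child of kit (depth 2)
pug: right child of pig (depth 3)
ram: right child of pug (depth 4)
asp: left child of cat (depth 4)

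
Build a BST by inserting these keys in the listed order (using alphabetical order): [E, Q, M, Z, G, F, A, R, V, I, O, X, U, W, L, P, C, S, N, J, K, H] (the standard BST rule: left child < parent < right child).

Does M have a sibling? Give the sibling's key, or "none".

Insert E: tree is empty, so E becomes the root.
Insert Q: Q > E → go right. Place as right child of E.
Insert M: M > E → go right; M < Q → go left. Place as left child of Q.
Insert Z: Z > E → go right; Z > Q → go right. Place as right child of Q.
Insert G: G > E → go right; G < Q → go left; G < M → go left. Place as left child of M.
Insert F: F > E → go right; F < Q → go left; F < M → go left; F < G → go left. Place as left child of G.
Insert A: A < E → go left. Place as left child of E.
Insert R: R > E → go right; R > Q → go right; R < Z → go left. Place as left child of Z.
Insert V: V > E → go right; V > Q → go right; V < Z → go left; V > R → go right. Place as right child of R.
Insert I: I > E → go right; I < Q → go left; I < M → go left; I > G → go right. Place as right child of G.
Insert O: O > E → go right; O < Q → go left; O > M → go right. Place as right child of M.
Insert X: X > E → go right; X > Q → go right; X < Z → go left; X > R → go right; X > V → go right. Place as right child of V.
Insert U: U > E → go right; U > Q → go right; U < Z → go left; U > R → go right; U < V → go left. Place as left child of V.
Insert W: W > E → go right; W > Q → go right; W < Z → go left; W > R → go right; W > V → go right; W < X → go left. Place as left child of X.
Insert L: L > E → go right; L < Q → go left; L < M → go left; L > G → go right; L > I → go right. Place as right child of I.
Insert P: P > E → go right; P < Q → go left; P > M → go right; P > O → go right. Place as right child of O.
Insert C: C < E → go left; C > A → go right. Place as right child of A.
Insert S: S > E → go right; S > Q → go right; S < Z → go left; S > R → go right; S < V → go left; S < U → go left. Place as left child of U.
Insert N: N > E → go right; N < Q → go left; N > M → go right; N < O → go left. Place as left child of O.
Insert J: J > E → go right; J < Q → go left; J < M → go left; J > G → go right; J > I → go right; J < L → go left. Place as left child of L.
Insert K: K > E → go right; K < Q → go left; K < M → go left; K > G → go right; K > I → go right; K < L → go left; K > J → go right. Place as right child of J.
Insert H: H > E → go right; H < Q → go left; H < M → go left; H > G → go right; H < I → go left. Place as left child of I.

M's parent is Q; the other child of Q is Z.

Z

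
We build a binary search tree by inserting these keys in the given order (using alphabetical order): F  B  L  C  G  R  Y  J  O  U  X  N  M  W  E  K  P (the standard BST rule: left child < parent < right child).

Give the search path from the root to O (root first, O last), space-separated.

F L R O

F: root
B: left child of F (depth 1)
L: right child of F (depth 1)
C: right child of B (depth 2)
G: left child of L (depth 2)
R: right child of L (depth 2)
Y: right child of R (depth 3)
J: right child of G (depth 3)
O: left child of R (depth 3)
U: left child of Y (depth 4)
X: right child of U (depth 5)
N: left child of O (depth 4)
M: left child of N (depth 5)
W: left child of X (depth 6)
E: right child of C (depth 3)
K: right child of J (depth 4)
P: right child of O (depth 4)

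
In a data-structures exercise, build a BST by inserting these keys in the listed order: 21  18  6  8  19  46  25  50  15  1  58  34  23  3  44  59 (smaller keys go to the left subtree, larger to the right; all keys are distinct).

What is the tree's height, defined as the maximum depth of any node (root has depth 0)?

4

Insert 21: tree is empty, so 21 becomes the root.
Insert 18: 18 < 21 → go left. Place as left child of 21.
Insert 6: 6 < 21 → go left; 6 < 18 → go left. Place as left child of 18.
Insert 8: 8 < 21 → go left; 8 < 18 → go left; 8 > 6 → go right. Place as right child of 6.
Insert 19: 19 < 21 → go left; 19 > 18 → go right. Place as right child of 18.
Insert 46: 46 > 21 → go right. Place as right child of 21.
Insert 25: 25 > 21 → go right; 25 < 46 → go left. Place as left child of 46.
Insert 50: 50 > 21 → go right; 50 > 46 → go right. Place as right child of 46.
Insert 15: 15 < 21 → go left; 15 < 18 → go left; 15 > 6 → go right; 15 > 8 → go right. Place as right child of 8.
Insert 1: 1 < 21 → go left; 1 < 18 → go left; 1 < 6 → go left. Place as left child of 6.
Insert 58: 58 > 21 → go right; 58 > 46 → go right; 58 > 50 → go right. Place as right child of 50.
Insert 34: 34 > 21 → go right; 34 < 46 → go left; 34 > 25 → go right. Place as right child of 25.
Insert 23: 23 > 21 → go right; 23 < 46 → go left; 23 < 25 → go left. Place as left child of 25.
Insert 3: 3 < 21 → go left; 3 < 18 → go left; 3 < 6 → go left; 3 > 1 → go right. Place as right child of 1.
Insert 44: 44 > 21 → go right; 44 < 46 → go left; 44 > 25 → go right; 44 > 34 → go right. Place as right child of 34.
Insert 59: 59 > 21 → go right; 59 > 46 → go right; 59 > 50 → go right; 59 > 58 → go right. Place as right child of 58.

The deepest node is 15 at depth 4.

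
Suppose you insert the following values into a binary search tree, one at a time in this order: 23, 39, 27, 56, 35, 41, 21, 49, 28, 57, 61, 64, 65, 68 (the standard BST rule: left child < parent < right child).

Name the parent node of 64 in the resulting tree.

61

23: root
39: right child of 23 (depth 1)
27: left child of 39 (depth 2)
56: right child of 39 (depth 2)
35: right child of 27 (depth 3)
41: left child of 56 (depth 3)
21: left child of 23 (depth 1)
49: right child of 41 (depth 4)
28: left child of 35 (depth 4)
57: right child of 56 (depth 3)
61: right child of 57 (depth 4)
64: right child of 61 (depth 5)
65: right child of 64 (depth 6)
68: right child of 65 (depth 7)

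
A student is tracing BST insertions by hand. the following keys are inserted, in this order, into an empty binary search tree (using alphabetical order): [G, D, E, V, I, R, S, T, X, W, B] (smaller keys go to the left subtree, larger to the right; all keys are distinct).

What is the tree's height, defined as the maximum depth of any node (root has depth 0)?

G: root
D: left child of G (depth 1)
E: right child of D (depth 2)
V: right child of G (depth 1)
I: left child of V (depth 2)
R: right child of I (depth 3)
S: right child of R (depth 4)
T: right child of S (depth 5)
X: right child of V (depth 2)
W: left child of X (depth 3)
B: left child of D (depth 2)

The deepest node is T at depth 5.

5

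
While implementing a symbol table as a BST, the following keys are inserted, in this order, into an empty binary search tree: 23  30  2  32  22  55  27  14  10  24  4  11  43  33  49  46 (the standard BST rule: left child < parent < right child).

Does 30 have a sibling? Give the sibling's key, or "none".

Resulting structure (node: left, right):
  23: L=2, R=30
  30: L=27, R=32
  2: L=–, R=22
  32: L=–, R=55
  22: L=14, R=–
  55: L=43, R=–
  27: L=24, R=–
  14: L=10, R=–
  10: L=4, R=11
  24: L=–, R=–
  4: L=–, R=–
  11: L=–, R=–
  43: L=33, R=49
  33: L=–, R=–
  49: L=46, R=–
  46: L=–, R=–

30's parent is 23; the other child of 23 is 2.

2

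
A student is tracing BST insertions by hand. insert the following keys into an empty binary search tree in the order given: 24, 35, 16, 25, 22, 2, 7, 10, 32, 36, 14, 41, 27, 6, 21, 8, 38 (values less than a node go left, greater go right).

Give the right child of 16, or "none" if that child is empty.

22

Resulting structure (node: left, right):
  24: L=16, R=35
  35: L=25, R=36
  16: L=2, R=22
  25: L=–, R=32
  22: L=21, R=–
  2: L=–, R=7
  7: L=6, R=10
  10: L=8, R=14
  32: L=27, R=–
  36: L=–, R=41
  14: L=–, R=–
  41: L=38, R=–
  27: L=–, R=–
  6: L=–, R=–
  21: L=–, R=–
  8: L=–, R=–
  38: L=–, R=–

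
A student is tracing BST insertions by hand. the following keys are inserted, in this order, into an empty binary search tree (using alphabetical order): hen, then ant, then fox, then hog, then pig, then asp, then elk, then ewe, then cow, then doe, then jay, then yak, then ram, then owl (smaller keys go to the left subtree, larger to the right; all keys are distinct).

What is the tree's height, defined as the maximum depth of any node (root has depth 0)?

6

Resulting structure (node: left, right):
  hen: L=ant, R=hog
  ant: L=–, R=fox
  fox: L=asp, R=–
  hog: L=–, R=pig
  pig: L=jay, R=yak
  asp: L=–, R=elk
  elk: L=cow, R=ewe
  ewe: L=–, R=–
  cow: L=–, R=doe
  doe: L=–, R=–
  jay: L=–, R=owl
  yak: L=ram, R=–
  ram: L=–, R=–
  owl: L=–, R=–

The deepest node is doe at depth 6.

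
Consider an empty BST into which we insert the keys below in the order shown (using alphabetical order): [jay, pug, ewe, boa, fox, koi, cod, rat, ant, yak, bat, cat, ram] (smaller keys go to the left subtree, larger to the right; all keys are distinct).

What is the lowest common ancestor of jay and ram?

jay

jay: root
pug: right child of jay (depth 1)
ewe: left child of jay (depth 1)
boa: left child of ewe (depth 2)
fox: right child of ewe (depth 2)
koi: left child of pug (depth 2)
cod: right child of boa (depth 3)
rat: right child of pug (depth 2)
ant: left child of boa (depth 3)
yak: right child of rat (depth 3)
bat: right child of ant (depth 4)
cat: left child of cod (depth 4)
ram: left child of rat (depth 3)

Path to jay: jay
Path to ram: jay → pug → rat → ram
jay lies on both paths and is an ancestor of the other node.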